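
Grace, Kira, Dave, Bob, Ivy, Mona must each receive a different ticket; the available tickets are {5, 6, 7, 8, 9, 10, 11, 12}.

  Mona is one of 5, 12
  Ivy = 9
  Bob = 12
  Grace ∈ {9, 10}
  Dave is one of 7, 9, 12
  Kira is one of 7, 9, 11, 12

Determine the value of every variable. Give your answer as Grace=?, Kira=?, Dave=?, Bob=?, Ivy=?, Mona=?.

Bob has just one choice, so Bob = 12. Strike 12 from Kira, Dave, Mona.
Ivy's domain is down to {9}, so Ivy = 9. Eliminate 9 elsewhere: Grace, Kira, Dave.
Mona's domain is down to {5}, so Mona = 5.
Grace's domain is down to {10}, so Grace = 10.
Dave's domain is down to {7}, so Dave = 7. So Kira can't be 7.
Kira's domain is down to {11}, so Kira = 11.

Grace=10, Kira=11, Dave=7, Bob=12, Ivy=9, Mona=5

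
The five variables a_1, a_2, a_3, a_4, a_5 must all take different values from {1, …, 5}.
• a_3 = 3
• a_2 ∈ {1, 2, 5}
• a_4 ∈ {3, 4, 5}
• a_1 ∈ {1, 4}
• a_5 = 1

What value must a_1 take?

a_3's domain is down to {3}, so a_3 = 3. So a_4 can't be 3.
a_5 has just one choice, so a_5 = 1. Eliminate 1 elsewhere: a_1, a_2.
So a_1 = 4.

4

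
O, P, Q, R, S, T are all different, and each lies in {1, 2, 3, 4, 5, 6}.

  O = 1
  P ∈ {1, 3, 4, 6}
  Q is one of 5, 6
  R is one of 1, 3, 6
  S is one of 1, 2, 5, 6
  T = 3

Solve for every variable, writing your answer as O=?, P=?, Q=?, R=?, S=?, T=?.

O=1, P=4, Q=5, R=6, S=2, T=3

O's domain is down to {1}, so O = 1. Remove 1 from P, R, S.
T's domain is down to {3}, so T = 3. Remove 3 from P, R.
R must be 6 (only option left). Strike 6 from P, Q, S.
P must be 4 (only option left).
Q must be 5 (only option left). Remove 5 from S.
S's domain is down to {2}, so S = 2.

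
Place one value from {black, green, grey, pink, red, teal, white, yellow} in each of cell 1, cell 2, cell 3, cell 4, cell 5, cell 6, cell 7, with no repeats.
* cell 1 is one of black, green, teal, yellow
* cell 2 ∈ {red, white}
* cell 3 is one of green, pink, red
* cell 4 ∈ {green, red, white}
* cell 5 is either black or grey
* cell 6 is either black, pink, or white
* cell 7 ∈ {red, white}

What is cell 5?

The 2 variables cell 2 and cell 7 are confined to {red, white}, which locks those values in; drop them from cell 3, cell 4, cell 6.
That leaves cell 4 = green. Remove green from cell 1, cell 3.
cell 3 has just one choice, so cell 3 = pink. Eliminate pink elsewhere: cell 6.
cell 6's domain is down to {black}, so cell 6 = black. Remove black from cell 1, cell 5.
So cell 5 = grey.

grey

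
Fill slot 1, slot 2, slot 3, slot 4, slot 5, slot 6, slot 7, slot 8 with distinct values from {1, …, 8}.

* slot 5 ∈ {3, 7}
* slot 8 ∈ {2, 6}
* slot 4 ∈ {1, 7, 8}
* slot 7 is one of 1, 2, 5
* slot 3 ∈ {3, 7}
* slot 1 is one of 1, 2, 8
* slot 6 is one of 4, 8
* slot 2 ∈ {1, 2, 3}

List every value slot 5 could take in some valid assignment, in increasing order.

3, 7

The 8 variables draw from only 8 values {1, 2, 3, 4, 5, 6, 7, 8}, so each is used; only slot 6 can be 4, hence slot 6 = 4.
The 7 still-open variables together cover exactly {1, 2, 3, 5, 6, 7, 8} — 7 values for 7 variables — and 5 appears only in slot 7's list, so slot 7 = 5.
Among the 6 still-open variables, 6 fits only slot 8 (and all 6 values in {1, 2, 3, 6, 7, 8} must be used), so slot 8 = 6.
The 2 variables slot 3 and slot 5 are confined to {3, 7}, which locks those values in; drop them from slot 2, slot 4.
No further eliminations apply; slot 5 can still be any of 3, 7.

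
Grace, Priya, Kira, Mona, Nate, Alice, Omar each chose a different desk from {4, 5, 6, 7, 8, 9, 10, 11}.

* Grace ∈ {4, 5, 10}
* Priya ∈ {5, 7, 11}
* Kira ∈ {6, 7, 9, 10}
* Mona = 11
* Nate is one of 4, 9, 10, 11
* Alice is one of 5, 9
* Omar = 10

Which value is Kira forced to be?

Mona has just one choice, so Mona = 11. Strike 11 from Priya, Nate.
That leaves Omar = 10. Strike 10 from Grace, Kira, Nate.
Among the 5 still-open variables, 6 fits only Kira (and all 5 values in {4, 5, 6, 7, 9} must be used), so Kira = 6.

6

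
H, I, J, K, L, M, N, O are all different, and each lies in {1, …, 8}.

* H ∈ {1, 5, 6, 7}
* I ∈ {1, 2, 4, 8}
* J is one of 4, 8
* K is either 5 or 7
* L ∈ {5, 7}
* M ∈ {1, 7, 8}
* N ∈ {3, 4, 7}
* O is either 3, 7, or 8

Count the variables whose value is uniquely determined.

3

Among the 8 variables, 2 fits only I (and all 8 values in {1, 2, 3, 4, 5, 6, 7, 8} must be used), so I = 2.
The 7 still-open variables together cover exactly {1, 3, 4, 5, 6, 7, 8} — 7 values for 7 variables — and 6 appears only in H's list, so H = 6.
Among the 6 still-open variables, 1 fits only M (and all 6 values in {1, 3, 4, 5, 7, 8} must be used), so M = 1.
K and L share exactly the 2 values {5, 7}; by pigeonhole those values go to them, so strike 5, 7 from N, O.
Determined: H=6, I=2, M=1. The other variables each still have more than one consistent value. That makes 3.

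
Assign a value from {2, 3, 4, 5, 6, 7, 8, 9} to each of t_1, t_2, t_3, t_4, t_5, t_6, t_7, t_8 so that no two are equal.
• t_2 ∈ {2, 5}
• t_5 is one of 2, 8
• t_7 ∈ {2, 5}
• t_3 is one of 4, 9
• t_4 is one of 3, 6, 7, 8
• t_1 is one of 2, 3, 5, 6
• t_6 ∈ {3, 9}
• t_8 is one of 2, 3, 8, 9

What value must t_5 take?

The 8 variables draw from only 8 values {2, 3, 4, 5, 6, 7, 8, 9}, so each is used; only t_3 can be 4, hence t_3 = 4.
The 7 still-open variables together cover exactly {2, 3, 5, 6, 7, 8, 9} — 7 values for 7 variables — and 7 appears only in t_4's list, so t_4 = 7.
The 6 still-open variables draw from only 6 values {2, 3, 5, 6, 8, 9}, so each is used; only t_1 can be 6, hence t_1 = 6.
t_2 and t_7 between them cover only {2, 5} — a naked pair. Remove those values from t_5, t_8.
So t_5 = 8.

8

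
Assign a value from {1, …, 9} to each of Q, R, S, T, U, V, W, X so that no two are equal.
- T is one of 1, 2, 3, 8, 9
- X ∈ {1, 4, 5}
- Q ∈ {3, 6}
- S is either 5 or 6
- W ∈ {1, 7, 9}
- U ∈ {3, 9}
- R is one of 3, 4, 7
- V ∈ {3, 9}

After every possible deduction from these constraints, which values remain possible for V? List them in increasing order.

The 2 variables U and V are confined to {3, 9}, which locks those values in; drop them from Q, R, T, W.
Q has just one choice, so Q = 6. So S can't be 6.
S must be 5 (only option left). Strike 5 from X.
The 3 variables R, W, X are confined to {1, 4, 7}, which locks those values in; drop them from T.
No further eliminations apply; V can still be any of 3, 9.

3, 9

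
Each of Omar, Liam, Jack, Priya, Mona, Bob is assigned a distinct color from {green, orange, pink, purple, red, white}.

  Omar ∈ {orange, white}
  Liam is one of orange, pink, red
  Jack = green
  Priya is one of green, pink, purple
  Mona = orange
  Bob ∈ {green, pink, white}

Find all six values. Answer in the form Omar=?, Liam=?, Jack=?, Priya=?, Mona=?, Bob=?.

Jack has just one choice, so Jack = green. Strike green from Priya, Bob.
That leaves Mona = orange. So Omar, Liam can't be orange.
Omar's domain is down to {white}, so Omar = white. So Bob can't be white.
Bob's domain is down to {pink}, so Bob = pink. Eliminate pink elsewhere: Liam, Priya.
Liam has just one choice, so Liam = red.
Priya's domain is down to {purple}, so Priya = purple.

Omar=white, Liam=red, Jack=green, Priya=purple, Mona=orange, Bob=pink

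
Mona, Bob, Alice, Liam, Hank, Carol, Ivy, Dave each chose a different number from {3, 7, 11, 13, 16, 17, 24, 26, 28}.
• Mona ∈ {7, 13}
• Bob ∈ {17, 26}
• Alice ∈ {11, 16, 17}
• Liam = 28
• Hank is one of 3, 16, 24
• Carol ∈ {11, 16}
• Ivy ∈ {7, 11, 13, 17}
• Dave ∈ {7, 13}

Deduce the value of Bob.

Liam must be 28 (only option left).
Mona and Dave between them cover only {7, 13} — a naked pair. Remove those values from Ivy.
Alice, Carol, Ivy between them cover only {11, 16, 17} — a naked triple. Remove those values from Bob, Hank.
So Bob = 26.

26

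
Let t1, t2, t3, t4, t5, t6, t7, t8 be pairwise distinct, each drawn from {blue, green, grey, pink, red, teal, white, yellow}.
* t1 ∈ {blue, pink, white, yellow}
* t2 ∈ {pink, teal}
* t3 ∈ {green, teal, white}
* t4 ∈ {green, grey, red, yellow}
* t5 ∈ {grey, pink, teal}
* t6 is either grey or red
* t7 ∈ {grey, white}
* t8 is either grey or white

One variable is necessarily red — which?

The 8 variables draw from only 8 values {blue, green, grey, pink, red, teal, white, yellow}, so each is used; only t1 can be blue, hence t1 = blue.
The 7 still-open variables draw from only 7 values {green, grey, pink, red, teal, white, yellow}, so each is used; only t4 can be yellow, hence t4 = yellow.
The 6 still-open variables draw from only 6 values {green, grey, pink, red, teal, white}, so each is used; only t3 can be green, hence t3 = green.
The 5 still-open variables draw from only 5 values {grey, pink, red, teal, white}, so each is used; only t6 can be red, hence t6 = red.

t6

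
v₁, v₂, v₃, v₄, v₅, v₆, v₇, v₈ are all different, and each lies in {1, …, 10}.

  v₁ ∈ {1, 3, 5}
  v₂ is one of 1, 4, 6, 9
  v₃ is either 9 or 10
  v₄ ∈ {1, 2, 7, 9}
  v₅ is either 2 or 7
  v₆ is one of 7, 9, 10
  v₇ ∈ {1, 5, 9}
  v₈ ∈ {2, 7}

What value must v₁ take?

3

v₅ and v₈ share exactly the 2 values {2, 7}; by pigeonhole those values go to them, so strike 2, 7 from v₄, v₆.
The 2 variables v₃ and v₆ are confined to {9, 10}, which locks those values in; drop them from v₂, v₄, v₇.
v₄'s domain is down to {1}, so v₄ = 1. Remove 1 from v₁, v₂, v₇.
v₇ must be 5 (only option left). So v₁ can't be 5.
So v₁ = 3.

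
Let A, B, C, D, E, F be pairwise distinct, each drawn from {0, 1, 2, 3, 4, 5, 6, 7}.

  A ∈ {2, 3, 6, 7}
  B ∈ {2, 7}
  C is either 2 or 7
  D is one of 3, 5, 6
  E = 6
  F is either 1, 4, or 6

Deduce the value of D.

E must be 6 (only option left). So A, D, F can't be 6.
The 2 variables B and C are confined to {2, 7}, which locks those values in; drop them from A.
A has just one choice, so A = 3. So D can't be 3.
So D = 5.

5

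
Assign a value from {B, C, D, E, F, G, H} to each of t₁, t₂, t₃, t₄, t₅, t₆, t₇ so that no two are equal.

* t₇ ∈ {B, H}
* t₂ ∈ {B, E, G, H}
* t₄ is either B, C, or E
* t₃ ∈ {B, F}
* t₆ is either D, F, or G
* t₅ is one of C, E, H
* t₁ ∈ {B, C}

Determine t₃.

F

The 7 variables draw from only 7 values {B, C, D, E, F, G, H}, so each is used; only t₆ can be D, hence t₆ = D.
The 6 still-open variables draw from only 6 values {B, C, E, F, G, H}, so each is used; only t₃ can be F, hence t₃ = F.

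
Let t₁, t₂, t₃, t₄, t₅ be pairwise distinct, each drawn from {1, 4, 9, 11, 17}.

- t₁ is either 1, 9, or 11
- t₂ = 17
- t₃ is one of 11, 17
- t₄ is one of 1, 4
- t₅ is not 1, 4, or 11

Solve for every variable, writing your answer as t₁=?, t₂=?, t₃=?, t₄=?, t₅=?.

t₁=1, t₂=17, t₃=11, t₄=4, t₅=9

t₂'s domain is down to {17}, so t₂ = 17. Remove 17 from t₃, t₅.
t₃ must be 11 (only option left). So t₁ can't be 11.
That leaves t₅ = 9. So t₁ can't be 9.
t₁'s domain is down to {1}, so t₁ = 1. Remove 1 from t₄.
t₄ has just one choice, so t₄ = 4.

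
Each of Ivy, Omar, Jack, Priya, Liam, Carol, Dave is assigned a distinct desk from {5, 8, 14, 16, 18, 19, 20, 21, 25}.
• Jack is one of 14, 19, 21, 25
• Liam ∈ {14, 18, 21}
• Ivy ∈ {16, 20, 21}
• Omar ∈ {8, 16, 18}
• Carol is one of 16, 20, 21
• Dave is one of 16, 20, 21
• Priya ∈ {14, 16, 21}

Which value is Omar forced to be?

Ivy, Carol, Dave share exactly the 3 values {16, 20, 21}; by pigeonhole those values go to them, so strike 16, 20, 21 from Omar, Jack, Priya, Liam.
Priya must be 14 (only option left). So Jack, Liam can't be 14.
Liam's domain is down to {18}, so Liam = 18. So Omar can't be 18.
So Omar = 8.

8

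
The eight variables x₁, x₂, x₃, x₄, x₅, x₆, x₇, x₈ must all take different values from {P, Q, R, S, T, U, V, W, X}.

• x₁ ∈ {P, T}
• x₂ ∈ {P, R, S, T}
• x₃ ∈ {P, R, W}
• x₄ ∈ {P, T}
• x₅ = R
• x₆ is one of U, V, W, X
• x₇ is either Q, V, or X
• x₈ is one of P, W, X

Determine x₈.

x₅'s domain is down to {R}, so x₅ = R. Strike R from x₂, x₃.
The 2 variables x₁ and x₄ are confined to {P, T}, which locks those values in; drop them from x₂, x₃, x₈.
x₂'s domain is down to {S}, so x₂ = S.
That leaves x₃ = W. Strike W from x₆, x₈.
So x₈ = X.

X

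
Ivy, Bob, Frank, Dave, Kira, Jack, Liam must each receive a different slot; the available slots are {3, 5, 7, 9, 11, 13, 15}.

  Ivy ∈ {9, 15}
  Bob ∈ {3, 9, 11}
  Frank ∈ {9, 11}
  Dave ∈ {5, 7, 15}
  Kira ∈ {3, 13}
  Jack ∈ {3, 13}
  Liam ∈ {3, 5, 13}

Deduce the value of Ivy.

The 7 variables draw from only 7 values {3, 5, 7, 9, 11, 13, 15}, so each is used; only Dave can be 7, hence Dave = 7.
The 6 still-open variables together cover exactly {3, 5, 9, 11, 13, 15} — 6 values for 6 variables — and 5 appears only in Liam's list, so Liam = 5.
The 5 still-open variables together cover exactly {3, 9, 11, 13, 15} — 5 values for 5 variables — and 15 appears only in Ivy's list, so Ivy = 15.

15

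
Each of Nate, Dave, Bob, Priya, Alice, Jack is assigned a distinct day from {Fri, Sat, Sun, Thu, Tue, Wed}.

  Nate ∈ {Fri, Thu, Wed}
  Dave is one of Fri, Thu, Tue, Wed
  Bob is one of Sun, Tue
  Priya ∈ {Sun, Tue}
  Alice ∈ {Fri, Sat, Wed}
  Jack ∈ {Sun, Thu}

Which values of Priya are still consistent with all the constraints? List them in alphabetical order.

Among the 6 variables, Sat fits only Alice (and all 6 values in {Fri, Sat, Sun, Thu, Tue, Wed} must be used), so Alice = Sat.
Bob and Priya share exactly the 2 values {Sun, Tue}; by pigeonhole those values go to them, so strike Sun, Tue from Dave, Jack.
Jack must be Thu (only option left). Remove Thu from Nate, Dave.
No further eliminations apply; Priya can still be any of Sun, Tue.

Sun, Tue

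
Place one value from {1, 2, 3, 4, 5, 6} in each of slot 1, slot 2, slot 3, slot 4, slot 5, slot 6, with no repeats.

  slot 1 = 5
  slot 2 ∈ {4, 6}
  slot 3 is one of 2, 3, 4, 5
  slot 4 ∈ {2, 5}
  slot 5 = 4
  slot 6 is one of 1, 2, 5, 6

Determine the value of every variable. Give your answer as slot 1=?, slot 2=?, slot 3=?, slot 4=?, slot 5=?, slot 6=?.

slot 1's domain is down to {5}, so slot 1 = 5. So slot 3, slot 4, slot 6 can't be 5.
slot 4 has just one choice, so slot 4 = 2. Remove 2 from slot 3, slot 6.
slot 5 has just one choice, so slot 5 = 4. Remove 4 from slot 2, slot 3.
slot 2 has just one choice, so slot 2 = 6. Strike 6 from slot 6.
slot 3's domain is down to {3}, so slot 3 = 3.
slot 6 has just one choice, so slot 6 = 1.

slot 1=5, slot 2=6, slot 3=3, slot 4=2, slot 5=4, slot 6=1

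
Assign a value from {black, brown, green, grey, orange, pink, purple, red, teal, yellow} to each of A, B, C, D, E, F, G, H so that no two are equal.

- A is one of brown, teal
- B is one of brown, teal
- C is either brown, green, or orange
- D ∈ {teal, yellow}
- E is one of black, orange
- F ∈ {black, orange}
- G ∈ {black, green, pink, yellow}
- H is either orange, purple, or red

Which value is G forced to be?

pink

A and B between them cover only {brown, teal} — a naked pair. Remove those values from C, D.
D must be yellow (only option left). Eliminate yellow elsewhere: G.
E and F between them cover only {black, orange} — a naked pair. Remove those values from C, G, H.
C has just one choice, so C = green. So G can't be green.
So G = pink.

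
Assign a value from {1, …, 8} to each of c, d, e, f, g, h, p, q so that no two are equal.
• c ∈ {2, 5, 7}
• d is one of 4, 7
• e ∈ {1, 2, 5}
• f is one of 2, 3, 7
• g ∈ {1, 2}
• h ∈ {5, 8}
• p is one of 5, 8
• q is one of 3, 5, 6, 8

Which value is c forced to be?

7

The 8 variables draw from only 8 values {1, 2, 3, 4, 5, 6, 7, 8}, so each is used; only d can be 4, hence d = 4.
Among the 7 still-open variables, 6 fits only q (and all 7 values in {1, 2, 3, 5, 6, 7, 8} must be used), so q = 6.
The 6 still-open variables together cover exactly {1, 2, 3, 5, 7, 8} — 6 values for 6 variables — and 3 appears only in f's list, so f = 3.
Among the 5 still-open variables, 7 fits only c (and all 5 values in {1, 2, 5, 7, 8} must be used), so c = 7.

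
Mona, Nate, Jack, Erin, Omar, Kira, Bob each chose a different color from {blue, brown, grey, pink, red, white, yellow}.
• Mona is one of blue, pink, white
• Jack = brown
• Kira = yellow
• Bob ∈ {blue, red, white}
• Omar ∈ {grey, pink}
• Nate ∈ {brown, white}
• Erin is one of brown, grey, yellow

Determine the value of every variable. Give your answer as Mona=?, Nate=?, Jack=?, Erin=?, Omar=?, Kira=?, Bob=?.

Mona=blue, Nate=white, Jack=brown, Erin=grey, Omar=pink, Kira=yellow, Bob=red

Jack has just one choice, so Jack = brown. So Nate, Erin can't be brown.
Kira must be yellow (only option left). Remove yellow from Erin.
Nate has just one choice, so Nate = white. Strike white from Mona, Bob.
That leaves Erin = grey. Remove grey from Omar.
That leaves Omar = pink. So Mona can't be pink.
That leaves Mona = blue. Strike blue from Bob.
That leaves Bob = red.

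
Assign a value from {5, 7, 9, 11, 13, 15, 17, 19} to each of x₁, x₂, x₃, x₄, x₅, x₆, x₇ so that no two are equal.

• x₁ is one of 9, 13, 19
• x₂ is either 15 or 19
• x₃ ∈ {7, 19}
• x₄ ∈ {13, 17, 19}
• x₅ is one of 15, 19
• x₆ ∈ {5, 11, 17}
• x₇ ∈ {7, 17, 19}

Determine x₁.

9

The 2 variables x₂ and x₅ are confined to {15, 19}, which locks those values in; drop them from x₁, x₃, x₄, x₇.
x₃ must be 7 (only option left). Strike 7 from x₇.
x₇ must be 17 (only option left). So x₄, x₆ can't be 17.
x₄'s domain is down to {13}, so x₄ = 13. So x₁ can't be 13.
So x₁ = 9.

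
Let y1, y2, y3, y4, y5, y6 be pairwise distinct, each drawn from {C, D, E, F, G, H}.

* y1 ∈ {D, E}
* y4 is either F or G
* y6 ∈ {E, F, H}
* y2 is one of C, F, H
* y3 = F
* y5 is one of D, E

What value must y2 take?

y3 must be F (only option left). Eliminate F elsewhere: y2, y4, y6.
y4 has just one choice, so y4 = G.
The 4 still-open variables together cover exactly {C, D, E, H} — 4 values for 4 variables — and C appears only in y2's list, so y2 = C.

C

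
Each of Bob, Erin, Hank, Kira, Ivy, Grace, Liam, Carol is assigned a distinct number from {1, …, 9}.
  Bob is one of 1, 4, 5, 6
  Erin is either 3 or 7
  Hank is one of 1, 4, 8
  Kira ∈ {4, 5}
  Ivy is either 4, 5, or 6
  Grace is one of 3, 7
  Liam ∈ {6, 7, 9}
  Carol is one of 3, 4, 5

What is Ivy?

6

Among the 8 variables, 8 fits only Hank (and all 8 values in {1, 3, 4, 5, 6, 7, 8, 9} must be used), so Hank = 8.
Among the 7 still-open variables, 1 fits only Bob (and all 7 values in {1, 3, 4, 5, 6, 7, 9} must be used), so Bob = 1.
Among the 6 still-open variables, 9 fits only Liam (and all 6 values in {3, 4, 5, 6, 7, 9} must be used), so Liam = 9.
The 5 still-open variables together cover exactly {3, 4, 5, 6, 7} — 5 values for 5 variables — and 6 appears only in Ivy's list, so Ivy = 6.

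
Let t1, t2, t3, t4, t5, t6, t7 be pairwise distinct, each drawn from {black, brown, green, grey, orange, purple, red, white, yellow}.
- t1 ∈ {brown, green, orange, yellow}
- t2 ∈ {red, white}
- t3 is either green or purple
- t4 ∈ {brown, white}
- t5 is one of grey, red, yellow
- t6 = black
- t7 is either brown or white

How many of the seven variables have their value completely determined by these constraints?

2

t6 has just one choice, so t6 = black.
t4 and t7 between them cover only {brown, white} — a naked pair. Remove those values from t1, t2.
That leaves t2 = red. Strike red from t5.
Determined: t2=red, t6=black. The other variables each still have more than one consistent value. That makes 2.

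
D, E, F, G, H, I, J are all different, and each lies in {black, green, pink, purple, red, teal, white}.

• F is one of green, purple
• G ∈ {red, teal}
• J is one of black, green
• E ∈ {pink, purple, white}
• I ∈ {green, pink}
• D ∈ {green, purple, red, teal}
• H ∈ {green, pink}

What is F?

purple

Among the 7 variables, black fits only J (and all 7 values in {black, green, pink, purple, red, teal, white} must be used), so J = black.
Among the 6 still-open variables, white fits only E (and all 6 values in {green, pink, purple, red, teal, white} must be used), so E = white.
H and I share exactly the 2 values {green, pink}; by pigeonhole those values go to them, so strike green, pink from D, F.
So F = purple.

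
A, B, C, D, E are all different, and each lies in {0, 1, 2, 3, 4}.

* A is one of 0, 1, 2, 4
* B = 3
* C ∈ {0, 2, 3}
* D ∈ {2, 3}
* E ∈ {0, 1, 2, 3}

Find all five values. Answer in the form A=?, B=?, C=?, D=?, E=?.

B's domain is down to {3}, so B = 3. Strike 3 from C, D, E.
D's domain is down to {2}, so D = 2. Strike 2 from A, C, E.
C has just one choice, so C = 0. Strike 0 from A, E.
E must be 1 (only option left). Eliminate 1 elsewhere: A.
A must be 4 (only option left).

A=4, B=3, C=0, D=2, E=1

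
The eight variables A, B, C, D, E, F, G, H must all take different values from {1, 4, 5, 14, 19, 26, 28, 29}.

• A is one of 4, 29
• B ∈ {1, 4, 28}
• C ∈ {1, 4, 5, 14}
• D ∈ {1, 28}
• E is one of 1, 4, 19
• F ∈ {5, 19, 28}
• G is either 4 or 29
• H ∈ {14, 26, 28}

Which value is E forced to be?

The 8 variables draw from only 8 values {1, 4, 5, 14, 19, 26, 28, 29}, so each is used; only H can be 26, hence H = 26.
The 7 still-open variables together cover exactly {1, 4, 5, 14, 19, 28, 29} — 7 values for 7 variables — and 14 appears only in C's list, so C = 14.
The 6 still-open variables together cover exactly {1, 4, 5, 19, 28, 29} — 6 values for 6 variables — and 5 appears only in F's list, so F = 5.
The 5 still-open variables draw from only 5 values {1, 4, 19, 28, 29}, so each is used; only E can be 19, hence E = 19.

19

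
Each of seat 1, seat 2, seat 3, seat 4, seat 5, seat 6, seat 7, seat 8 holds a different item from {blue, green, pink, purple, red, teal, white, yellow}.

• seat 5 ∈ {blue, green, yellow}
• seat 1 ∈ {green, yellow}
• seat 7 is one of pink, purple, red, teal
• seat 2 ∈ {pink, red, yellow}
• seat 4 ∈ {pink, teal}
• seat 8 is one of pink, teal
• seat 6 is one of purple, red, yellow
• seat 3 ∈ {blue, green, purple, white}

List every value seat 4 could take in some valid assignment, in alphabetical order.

pink, teal

The 8 variables together cover exactly {blue, green, pink, purple, red, teal, white, yellow} — 8 values for 8 variables — and white appears only in seat 3's list, so seat 3 = white.
The 7 still-open variables together cover exactly {blue, green, pink, purple, red, teal, yellow} — 7 values for 7 variables — and blue appears only in seat 5's list, so seat 5 = blue.
The 6 still-open variables together cover exactly {green, pink, purple, red, teal, yellow} — 6 values for 6 variables — and green appears only in seat 1's list, so seat 1 = green.
seat 4 and seat 8 between them cover only {pink, teal} — a naked pair. Remove those values from seat 2, seat 7.
No further eliminations apply; seat 4 can still be any of pink, teal.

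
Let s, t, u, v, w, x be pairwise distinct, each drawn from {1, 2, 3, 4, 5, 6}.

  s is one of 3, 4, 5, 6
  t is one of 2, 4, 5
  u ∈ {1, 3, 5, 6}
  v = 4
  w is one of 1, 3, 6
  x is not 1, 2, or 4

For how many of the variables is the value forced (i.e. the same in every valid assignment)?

v must be 4 (only option left). Eliminate 4 elsewhere: s, t.
Among the 5 still-open variables, 2 fits only t (and all 5 values in {1, 2, 3, 5, 6} must be used), so t = 2.
Determined: t=2, v=4. The other variables each still have more than one consistent value. That makes 2.

2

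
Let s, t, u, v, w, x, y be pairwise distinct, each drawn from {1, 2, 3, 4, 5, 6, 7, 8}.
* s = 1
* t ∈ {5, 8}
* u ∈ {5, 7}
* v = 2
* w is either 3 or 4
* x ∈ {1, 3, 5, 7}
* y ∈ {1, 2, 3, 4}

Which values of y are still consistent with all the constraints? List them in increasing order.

3, 4

s must be 1 (only option left). So x, y can't be 1.
That leaves v = 2. Eliminate 2 elsewhere: y.
Among the 5 still-open variables, 8 fits only t (and all 5 values in {3, 4, 5, 7, 8} must be used), so t = 8.
w and y between them cover only {3, 4} — a naked pair. Remove those values from x.
No further eliminations apply; y can still be any of 3, 4.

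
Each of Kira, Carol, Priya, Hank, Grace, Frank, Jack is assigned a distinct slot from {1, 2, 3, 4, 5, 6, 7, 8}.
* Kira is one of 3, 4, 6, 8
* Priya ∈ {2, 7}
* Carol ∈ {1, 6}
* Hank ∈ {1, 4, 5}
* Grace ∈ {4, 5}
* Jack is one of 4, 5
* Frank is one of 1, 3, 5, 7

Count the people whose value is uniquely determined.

2

The 2 variables Grace and Jack are confined to {4, 5}, which locks those values in; drop them from Kira, Hank, Frank.
Hank has just one choice, so Hank = 1. Remove 1 from Carol, Frank.
That leaves Carol = 6. Remove 6 from Kira.
Determined: Carol=6, Hank=1. The other people each still have more than one consistent value. That makes 2.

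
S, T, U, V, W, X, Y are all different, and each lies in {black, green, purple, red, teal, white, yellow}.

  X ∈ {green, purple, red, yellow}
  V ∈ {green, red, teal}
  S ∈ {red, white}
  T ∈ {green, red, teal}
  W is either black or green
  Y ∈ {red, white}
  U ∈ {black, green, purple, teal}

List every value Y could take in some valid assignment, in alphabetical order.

red, white

The 7 variables draw from only 7 values {black, green, purple, red, teal, white, yellow}, so each is used; only X can be yellow, hence X = yellow.
The 6 still-open variables draw from only 6 values {black, green, purple, red, teal, white}, so each is used; only U can be purple, hence U = purple.
The 5 still-open variables together cover exactly {black, green, red, teal, white} — 5 values for 5 variables — and black appears only in W's list, so W = black.
S and Y between them cover only {red, white} — a naked pair. Remove those values from T, V.
No further eliminations apply; Y can still be any of red, white.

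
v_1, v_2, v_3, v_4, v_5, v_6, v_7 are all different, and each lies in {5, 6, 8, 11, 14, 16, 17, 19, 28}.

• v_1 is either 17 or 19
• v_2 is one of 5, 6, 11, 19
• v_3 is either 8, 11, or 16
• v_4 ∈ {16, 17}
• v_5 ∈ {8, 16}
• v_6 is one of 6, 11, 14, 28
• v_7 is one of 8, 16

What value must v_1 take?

19

v_5 and v_7 between them cover only {8, 16} — a naked pair. Remove those values from v_3, v_4.
v_3's domain is down to {11}, so v_3 = 11. Eliminate 11 elsewhere: v_2, v_6.
That leaves v_4 = 17. Remove 17 from v_1.
So v_1 = 19.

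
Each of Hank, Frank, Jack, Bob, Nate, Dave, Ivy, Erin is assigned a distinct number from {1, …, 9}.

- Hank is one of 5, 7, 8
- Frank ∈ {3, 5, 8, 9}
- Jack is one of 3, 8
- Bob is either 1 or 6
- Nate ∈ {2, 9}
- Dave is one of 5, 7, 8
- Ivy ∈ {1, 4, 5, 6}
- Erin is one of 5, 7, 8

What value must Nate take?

2

Hank, Dave, Erin share exactly the 3 values {5, 7, 8}; by pigeonhole those values go to them, so strike 5, 7, 8 from Frank, Jack, Ivy.
That leaves Jack = 3. So Frank can't be 3.
That leaves Frank = 9. Remove 9 from Nate.
So Nate = 2.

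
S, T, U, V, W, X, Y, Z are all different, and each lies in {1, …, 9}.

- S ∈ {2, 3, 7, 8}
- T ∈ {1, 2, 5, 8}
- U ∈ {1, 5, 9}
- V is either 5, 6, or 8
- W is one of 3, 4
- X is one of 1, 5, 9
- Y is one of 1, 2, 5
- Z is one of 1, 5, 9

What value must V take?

U, X, Z share exactly the 3 values {1, 5, 9}; by pigeonhole those values go to them, so strike 1, 5, 9 from T, V, Y.
Y's domain is down to {2}, so Y = 2. So S, T can't be 2.
T's domain is down to {8}, so T = 8. Eliminate 8 elsewhere: S, V.
So V = 6.

6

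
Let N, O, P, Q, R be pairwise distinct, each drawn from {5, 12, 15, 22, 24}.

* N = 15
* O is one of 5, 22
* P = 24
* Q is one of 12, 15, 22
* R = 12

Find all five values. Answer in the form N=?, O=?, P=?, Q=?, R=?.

N=15, O=5, P=24, Q=22, R=12

N has just one choice, so N = 15. Remove 15 from Q.
P must be 24 (only option left).
R must be 12 (only option left). Eliminate 12 elsewhere: Q.
Q must be 22 (only option left). Strike 22 from O.
O has just one choice, so O = 5.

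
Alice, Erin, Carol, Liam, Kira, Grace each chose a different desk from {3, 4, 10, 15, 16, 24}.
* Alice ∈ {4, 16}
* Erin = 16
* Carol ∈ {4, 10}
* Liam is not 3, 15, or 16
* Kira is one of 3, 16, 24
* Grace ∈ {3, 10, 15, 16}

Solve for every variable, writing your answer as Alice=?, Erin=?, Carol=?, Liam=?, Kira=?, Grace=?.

Alice=4, Erin=16, Carol=10, Liam=24, Kira=3, Grace=15

Erin's domain is down to {16}, so Erin = 16. Eliminate 16 elsewhere: Alice, Kira, Grace.
Alice has just one choice, so Alice = 4. Remove 4 from Carol, Liam.
Carol must be 10 (only option left). So Liam, Grace can't be 10.
Liam has just one choice, so Liam = 24. Remove 24 from Kira.
Kira must be 3 (only option left). Strike 3 from Grace.
Grace has just one choice, so Grace = 15.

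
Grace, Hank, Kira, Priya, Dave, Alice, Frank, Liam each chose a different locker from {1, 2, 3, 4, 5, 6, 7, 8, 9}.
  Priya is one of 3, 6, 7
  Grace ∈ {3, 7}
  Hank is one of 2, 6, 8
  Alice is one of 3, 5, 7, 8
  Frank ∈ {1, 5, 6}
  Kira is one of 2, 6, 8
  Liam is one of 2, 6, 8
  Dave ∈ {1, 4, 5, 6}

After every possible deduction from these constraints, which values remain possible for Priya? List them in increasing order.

Among the 8 variables, 4 fits only Dave (and all 8 values in {1, 2, 3, 4, 5, 6, 7, 8} must be used), so Dave = 4.
The 7 still-open variables draw from only 7 values {1, 2, 3, 5, 6, 7, 8}, so each is used; only Frank can be 1, hence Frank = 1.
Among the 6 still-open variables, 5 fits only Alice (and all 6 values in {2, 3, 5, 6, 7, 8} must be used), so Alice = 5.
Hank, Kira, Liam share exactly the 3 values {2, 6, 8}; by pigeonhole those values go to them, so strike 2, 6, 8 from Priya.
No further eliminations apply; Priya can still be any of 3, 7.

3, 7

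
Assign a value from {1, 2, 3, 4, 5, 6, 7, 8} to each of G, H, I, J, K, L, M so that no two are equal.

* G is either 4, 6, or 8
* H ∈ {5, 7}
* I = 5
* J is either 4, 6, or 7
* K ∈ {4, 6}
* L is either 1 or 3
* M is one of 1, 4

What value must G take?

8

I has just one choice, so I = 5. Eliminate 5 elsewhere: H.
H's domain is down to {7}, so H = 7. So J can't be 7.
Among the 5 still-open variables, 3 fits only L (and all 5 values in {1, 3, 4, 6, 8} must be used), so L = 3.
The 4 still-open variables together cover exactly {1, 4, 6, 8} — 4 values for 4 variables — and 1 appears only in M's list, so M = 1.
The 3 still-open variables draw from only 3 values {4, 6, 8}, so each is used; only G can be 8, hence G = 8.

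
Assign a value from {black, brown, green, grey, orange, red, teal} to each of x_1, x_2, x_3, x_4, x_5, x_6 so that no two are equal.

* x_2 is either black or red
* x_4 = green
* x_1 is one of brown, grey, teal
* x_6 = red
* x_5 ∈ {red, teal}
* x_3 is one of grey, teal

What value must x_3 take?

x_4 must be green (only option left).
That leaves x_6 = red. Strike red from x_2, x_5.
x_2 has just one choice, so x_2 = black.
That leaves x_5 = teal. Remove teal from x_1, x_3.
So x_3 = grey.

grey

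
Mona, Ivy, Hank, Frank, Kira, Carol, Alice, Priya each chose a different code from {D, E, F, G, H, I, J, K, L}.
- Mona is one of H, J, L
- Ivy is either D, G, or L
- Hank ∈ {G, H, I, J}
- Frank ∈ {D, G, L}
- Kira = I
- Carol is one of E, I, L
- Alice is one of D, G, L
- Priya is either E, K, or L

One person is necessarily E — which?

Kira's domain is down to {I}, so Kira = I. Remove I from Hank, Carol.
Among the 7 still-open variables, K fits only Priya (and all 7 values in {D, E, G, H, J, K, L} must be used), so Priya = K.
The 6 still-open variables draw from only 6 values {D, E, G, H, J, L}, so each is used; only Carol can be E, hence Carol = E.

Carol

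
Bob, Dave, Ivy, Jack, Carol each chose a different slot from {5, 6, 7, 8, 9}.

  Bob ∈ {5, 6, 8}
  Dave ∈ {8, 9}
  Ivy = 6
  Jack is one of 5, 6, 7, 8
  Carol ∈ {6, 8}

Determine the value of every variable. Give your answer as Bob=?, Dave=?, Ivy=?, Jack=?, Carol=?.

Bob=5, Dave=9, Ivy=6, Jack=7, Carol=8

Ivy has just one choice, so Ivy = 6. Remove 6 from Bob, Jack, Carol.
Carol must be 8 (only option left). Remove 8 from Bob, Dave, Jack.
That leaves Bob = 5. Strike 5 from Jack.
Dave must be 9 (only option left).
Jack must be 7 (only option left).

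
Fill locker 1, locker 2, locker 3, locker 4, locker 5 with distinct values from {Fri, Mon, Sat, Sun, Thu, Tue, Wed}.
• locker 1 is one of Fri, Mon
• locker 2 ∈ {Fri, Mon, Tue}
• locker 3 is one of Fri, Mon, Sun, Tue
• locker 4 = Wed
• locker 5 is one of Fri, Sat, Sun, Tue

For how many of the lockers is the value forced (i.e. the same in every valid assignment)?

1

locker 4 has just one choice, so locker 4 = Wed.
Determined: locker 4=Wed. The other lockers each still have more than one consistent value. That makes 1.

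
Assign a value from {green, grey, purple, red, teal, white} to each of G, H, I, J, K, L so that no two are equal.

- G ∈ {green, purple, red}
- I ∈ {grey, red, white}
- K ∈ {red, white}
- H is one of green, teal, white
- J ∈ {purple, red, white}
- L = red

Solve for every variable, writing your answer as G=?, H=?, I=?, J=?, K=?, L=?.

L must be red (only option left). So G, I, J, K can't be red.
That leaves K = white. So H, I, J can't be white.
I has just one choice, so I = grey.
J has just one choice, so J = purple. Eliminate purple elsewhere: G.
That leaves G = green. Strike green from H.
H has just one choice, so H = teal.

G=green, H=teal, I=grey, J=purple, K=white, L=red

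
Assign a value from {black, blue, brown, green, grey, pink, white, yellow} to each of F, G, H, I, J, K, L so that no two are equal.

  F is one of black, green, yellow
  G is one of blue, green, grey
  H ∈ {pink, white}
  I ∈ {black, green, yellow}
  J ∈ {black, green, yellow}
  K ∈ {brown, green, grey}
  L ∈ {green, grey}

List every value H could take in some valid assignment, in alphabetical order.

F, I, J between them cover only {black, green, yellow} — a naked triple. Remove those values from G, K, L.
L's domain is down to {grey}, so L = grey. Eliminate grey elsewhere: G, K.
G must be blue (only option left).
K must be brown (only option left).
No further eliminations apply; H can still be any of pink, white.

pink, white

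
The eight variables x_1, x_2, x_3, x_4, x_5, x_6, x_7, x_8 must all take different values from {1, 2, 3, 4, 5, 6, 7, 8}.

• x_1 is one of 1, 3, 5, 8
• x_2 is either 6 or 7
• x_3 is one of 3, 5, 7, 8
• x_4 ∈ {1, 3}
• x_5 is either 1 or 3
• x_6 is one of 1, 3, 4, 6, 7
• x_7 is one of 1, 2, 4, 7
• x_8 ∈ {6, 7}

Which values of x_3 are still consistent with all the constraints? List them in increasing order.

5, 8

The 8 variables draw from only 8 values {1, 2, 3, 4, 5, 6, 7, 8}, so each is used; only x_7 can be 2, hence x_7 = 2.
Among the 7 still-open variables, 4 fits only x_6 (and all 7 values in {1, 3, 4, 5, 6, 7, 8} must be used), so x_6 = 4.
x_2 and x_8 share exactly the 2 values {6, 7}; by pigeonhole those values go to them, so strike 6, 7 from x_3.
x_4 and x_5 share exactly the 2 values {1, 3}; by pigeonhole those values go to them, so strike 1, 3 from x_1, x_3.
No further eliminations apply; x_3 can still be any of 5, 8.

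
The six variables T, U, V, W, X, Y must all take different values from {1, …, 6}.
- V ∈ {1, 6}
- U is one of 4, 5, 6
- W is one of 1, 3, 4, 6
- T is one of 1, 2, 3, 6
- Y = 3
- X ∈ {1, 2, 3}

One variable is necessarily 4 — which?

W

Y has just one choice, so Y = 3. So T, W, X can't be 3.
The 5 still-open variables draw from only 5 values {1, 2, 4, 5, 6}, so each is used; only U can be 5, hence U = 5.
The 4 still-open variables together cover exactly {1, 2, 4, 6} — 4 values for 4 variables — and 4 appears only in W's list, so W = 4.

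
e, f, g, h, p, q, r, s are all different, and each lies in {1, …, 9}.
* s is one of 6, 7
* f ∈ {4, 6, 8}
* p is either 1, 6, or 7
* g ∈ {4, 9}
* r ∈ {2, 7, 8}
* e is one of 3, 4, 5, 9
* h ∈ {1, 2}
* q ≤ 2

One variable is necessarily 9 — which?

g

h and q between them cover only {1, 2} — a naked pair. Remove those values from p, r.
p and s between them cover only {6, 7} — a naked pair. Remove those values from f, r.
r must be 8 (only option left). So f can't be 8.
That leaves f = 4. Remove 4 from e, g.
So 9 goes to g.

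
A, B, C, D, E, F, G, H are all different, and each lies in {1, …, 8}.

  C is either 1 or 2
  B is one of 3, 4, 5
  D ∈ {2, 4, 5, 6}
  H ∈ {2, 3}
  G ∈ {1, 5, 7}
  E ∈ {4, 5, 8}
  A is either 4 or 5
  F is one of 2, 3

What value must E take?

8

Among the 8 variables, 6 fits only D (and all 8 values in {1, 2, 3, 4, 5, 6, 7, 8} must be used), so D = 6.
Among the 7 still-open variables, 7 fits only G (and all 7 values in {1, 2, 3, 4, 5, 7, 8} must be used), so G = 7.
The 6 still-open variables draw from only 6 values {1, 2, 3, 4, 5, 8}, so each is used; only C can be 1, hence C = 1.
Among the 5 still-open variables, 8 fits only E (and all 5 values in {2, 3, 4, 5, 8} must be used), so E = 8.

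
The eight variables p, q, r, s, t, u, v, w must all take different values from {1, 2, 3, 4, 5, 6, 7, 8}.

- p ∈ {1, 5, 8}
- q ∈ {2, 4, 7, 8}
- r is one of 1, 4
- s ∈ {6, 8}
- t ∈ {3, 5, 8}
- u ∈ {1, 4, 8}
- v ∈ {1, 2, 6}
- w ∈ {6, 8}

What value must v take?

The 8 variables together cover exactly {1, 2, 3, 4, 5, 6, 7, 8} — 8 values for 8 variables — and 3 appears only in t's list, so t = 3.
Among the 7 still-open variables, 5 fits only p (and all 7 values in {1, 2, 4, 5, 6, 7, 8} must be used), so p = 5.
Among the 6 still-open variables, 7 fits only q (and all 6 values in {1, 2, 4, 6, 7, 8} must be used), so q = 7.
The 5 still-open variables together cover exactly {1, 2, 4, 6, 8} — 5 values for 5 variables — and 2 appears only in v's list, so v = 2.

2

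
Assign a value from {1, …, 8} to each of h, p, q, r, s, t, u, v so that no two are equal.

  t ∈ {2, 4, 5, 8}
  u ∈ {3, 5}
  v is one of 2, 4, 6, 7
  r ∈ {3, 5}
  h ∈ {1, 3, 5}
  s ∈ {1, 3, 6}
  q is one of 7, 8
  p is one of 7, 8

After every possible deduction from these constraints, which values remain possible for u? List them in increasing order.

3, 5

p and q between them cover only {7, 8} — a naked pair. Remove those values from t, v.
r and u share exactly the 2 values {3, 5}; by pigeonhole those values go to them, so strike 3, 5 from h, s, t.
h must be 1 (only option left). Strike 1 from s.
That leaves s = 6. Remove 6 from v.
No further eliminations apply; u can still be any of 3, 5.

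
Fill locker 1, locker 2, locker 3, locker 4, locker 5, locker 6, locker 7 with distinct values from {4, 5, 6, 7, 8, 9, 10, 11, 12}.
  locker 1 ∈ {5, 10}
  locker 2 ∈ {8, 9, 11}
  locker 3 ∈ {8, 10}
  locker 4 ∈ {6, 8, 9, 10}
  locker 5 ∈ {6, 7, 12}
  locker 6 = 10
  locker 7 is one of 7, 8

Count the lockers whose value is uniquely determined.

4

locker 6's domain is down to {10}, so locker 6 = 10. Remove 10 from locker 1, locker 3, locker 4.
locker 1's domain is down to {5}, so locker 1 = 5.
locker 3's domain is down to {8}, so locker 3 = 8. So locker 2, locker 4, locker 7 can't be 8.
locker 7 has just one choice, so locker 7 = 7. So locker 5 can't be 7.
Determined: locker 1=5, locker 3=8, locker 6=10, locker 7=7. The other lockers each still have more than one consistent value. That makes 4.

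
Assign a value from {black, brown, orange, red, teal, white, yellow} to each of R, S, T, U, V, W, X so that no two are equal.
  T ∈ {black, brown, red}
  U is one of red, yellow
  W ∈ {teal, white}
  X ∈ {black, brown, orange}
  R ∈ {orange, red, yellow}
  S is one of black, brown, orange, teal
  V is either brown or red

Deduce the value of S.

teal

The 7 variables draw from only 7 values {black, brown, orange, red, teal, white, yellow}, so each is used; only W can be white, hence W = white.
The 6 still-open variables together cover exactly {black, brown, orange, red, teal, yellow} — 6 values for 6 variables — and teal appears only in S's list, so S = teal.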